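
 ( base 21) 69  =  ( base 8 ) 207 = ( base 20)6f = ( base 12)B3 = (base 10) 135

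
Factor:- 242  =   - 2^1*11^2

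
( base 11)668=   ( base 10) 800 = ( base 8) 1440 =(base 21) 1h2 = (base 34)ni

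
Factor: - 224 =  - 2^5 * 7^1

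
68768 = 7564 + 61204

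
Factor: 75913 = 75913^1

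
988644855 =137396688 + 851248167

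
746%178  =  34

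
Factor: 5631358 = 2^1* 449^1*6271^1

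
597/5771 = 3/29= 0.10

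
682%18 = 16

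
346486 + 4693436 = 5039922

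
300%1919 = 300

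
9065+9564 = 18629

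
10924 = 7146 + 3778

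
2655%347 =226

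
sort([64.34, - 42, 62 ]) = [ -42,62,64.34 ] 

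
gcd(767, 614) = 1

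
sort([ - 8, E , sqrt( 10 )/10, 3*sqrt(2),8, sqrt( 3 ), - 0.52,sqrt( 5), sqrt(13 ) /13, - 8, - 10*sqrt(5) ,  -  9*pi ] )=[- 9*pi, - 10*sqrt(5), - 8 , - 8, - 0.52, sqrt(13) /13 , sqrt( 10) /10,sqrt ( 3), sqrt( 5), E, 3*sqrt(2 ), 8]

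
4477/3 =4477/3 = 1492.33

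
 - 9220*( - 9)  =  82980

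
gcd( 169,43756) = 1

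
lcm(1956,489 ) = 1956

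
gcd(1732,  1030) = 2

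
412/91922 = 206/45961 = 0.00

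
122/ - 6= - 21 + 2/3 = - 20.33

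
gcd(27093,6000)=3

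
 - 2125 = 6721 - 8846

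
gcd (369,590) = 1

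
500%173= 154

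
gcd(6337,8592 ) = 1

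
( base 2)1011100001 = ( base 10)737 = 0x2E1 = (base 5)10422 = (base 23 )191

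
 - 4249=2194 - 6443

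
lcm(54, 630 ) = 1890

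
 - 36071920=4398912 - 40470832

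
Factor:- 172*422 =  - 2^3*43^1 * 211^1 = - 72584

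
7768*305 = 2369240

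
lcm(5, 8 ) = 40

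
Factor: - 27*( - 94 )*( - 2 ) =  - 2^2*3^3*47^1 = - 5076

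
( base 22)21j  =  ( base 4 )33301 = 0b1111110001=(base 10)1009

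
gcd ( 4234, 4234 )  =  4234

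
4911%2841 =2070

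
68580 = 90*762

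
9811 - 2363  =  7448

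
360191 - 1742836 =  - 1382645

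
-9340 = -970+-8370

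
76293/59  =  76293/59 = 1293.10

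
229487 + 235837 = 465324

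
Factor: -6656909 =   -  7^1*31^1*30677^1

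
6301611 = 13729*459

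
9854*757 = 7459478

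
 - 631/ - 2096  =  631/2096 = 0.30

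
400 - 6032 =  - 5632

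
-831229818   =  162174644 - 993404462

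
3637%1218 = 1201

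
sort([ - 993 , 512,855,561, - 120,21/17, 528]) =[ - 993,-120, 21/17, 512,528,561,855]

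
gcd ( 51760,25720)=40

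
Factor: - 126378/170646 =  - 3^1*59^1*239^ ( - 1)=- 177/239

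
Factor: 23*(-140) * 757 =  - 2437540 = - 2^2*5^1 *7^1*23^1 *757^1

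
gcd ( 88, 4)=4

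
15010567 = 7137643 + 7872924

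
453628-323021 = 130607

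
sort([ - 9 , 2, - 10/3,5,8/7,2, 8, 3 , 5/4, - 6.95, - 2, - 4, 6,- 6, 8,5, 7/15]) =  [ - 9, - 6.95, - 6, - 4,  -  10/3,-2, 7/15, 8/7,5/4,2,2, 3  ,  5, 5,6,8, 8]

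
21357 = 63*339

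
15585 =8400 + 7185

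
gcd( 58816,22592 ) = 64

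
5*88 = 440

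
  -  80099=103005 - 183104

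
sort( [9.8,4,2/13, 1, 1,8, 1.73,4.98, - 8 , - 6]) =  [-8, - 6,2/13, 1 , 1,  1.73,  4,4.98,8,9.8]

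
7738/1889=4 + 182/1889=4.10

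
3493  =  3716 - 223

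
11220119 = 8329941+2890178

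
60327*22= 1327194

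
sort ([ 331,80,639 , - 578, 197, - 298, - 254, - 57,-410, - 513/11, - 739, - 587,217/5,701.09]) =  [ - 739, - 587, - 578, - 410,- 298, - 254, - 57,  -  513/11,217/5,80,197,331,639,701.09]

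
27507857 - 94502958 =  - 66995101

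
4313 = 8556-4243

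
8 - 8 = 0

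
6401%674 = 335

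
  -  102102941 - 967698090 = -1069801031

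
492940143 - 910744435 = - 417804292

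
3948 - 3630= 318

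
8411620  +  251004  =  8662624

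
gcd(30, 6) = 6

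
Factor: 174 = 2^1 * 3^1 * 29^1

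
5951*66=392766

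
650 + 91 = 741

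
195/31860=13/2124 = 0.01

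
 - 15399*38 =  - 585162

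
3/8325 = 1/2775 = 0.00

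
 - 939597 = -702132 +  - 237465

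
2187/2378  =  2187/2378 = 0.92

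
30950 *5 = 154750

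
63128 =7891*8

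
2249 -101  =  2148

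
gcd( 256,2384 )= 16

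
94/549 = 94/549 = 0.17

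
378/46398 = 63/7733 =0.01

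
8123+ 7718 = 15841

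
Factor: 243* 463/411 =37503/137 = 3^4*137^ (-1 )*463^1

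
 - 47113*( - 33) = 1554729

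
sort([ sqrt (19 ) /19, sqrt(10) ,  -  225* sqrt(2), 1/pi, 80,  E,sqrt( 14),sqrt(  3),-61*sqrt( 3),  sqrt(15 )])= [ - 225 *sqrt(2), - 61*sqrt( 3),sqrt(19)/19,1/pi, sqrt (3),  E , sqrt ( 10) , sqrt(14 ),sqrt ( 15),80]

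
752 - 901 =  -149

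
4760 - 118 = 4642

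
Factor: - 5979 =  - 3^1*1993^1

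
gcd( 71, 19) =1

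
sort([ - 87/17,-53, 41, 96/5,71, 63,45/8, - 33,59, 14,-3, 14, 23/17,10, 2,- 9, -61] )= [  -  61, - 53,  -  33 ,  -  9,  -  87/17, - 3 , 23/17, 2,45/8, 10,  14,14 , 96/5, 41 , 59, 63, 71]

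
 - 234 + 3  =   -231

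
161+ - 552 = -391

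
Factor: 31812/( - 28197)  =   - 2^2*3^( - 1 )*11^1*13^(-1)  =  -44/39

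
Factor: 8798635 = 5^1*47^1*37441^1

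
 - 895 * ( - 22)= 19690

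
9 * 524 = 4716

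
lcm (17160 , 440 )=17160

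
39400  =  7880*5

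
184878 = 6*30813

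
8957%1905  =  1337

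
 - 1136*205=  - 232880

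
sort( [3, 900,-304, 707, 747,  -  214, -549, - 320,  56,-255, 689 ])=[ - 549, - 320, - 304,-255, -214,  3, 56,689, 707, 747,900] 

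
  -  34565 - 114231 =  - 148796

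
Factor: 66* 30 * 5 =2^2*3^2*5^2*11^1 = 9900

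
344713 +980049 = 1324762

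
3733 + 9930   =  13663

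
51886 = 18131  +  33755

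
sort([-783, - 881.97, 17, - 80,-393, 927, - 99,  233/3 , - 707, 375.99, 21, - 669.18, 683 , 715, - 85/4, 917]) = [ - 881.97,- 783, - 707, -669.18,  -  393 , - 99, - 80, - 85/4,17, 21,  233/3,375.99, 683,715,  917, 927]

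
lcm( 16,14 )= 112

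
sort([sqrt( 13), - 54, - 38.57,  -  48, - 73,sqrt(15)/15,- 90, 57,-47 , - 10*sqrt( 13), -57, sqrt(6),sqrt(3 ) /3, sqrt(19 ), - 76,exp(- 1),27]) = [-90, - 76 , - 73, - 57, - 54 , - 48,-47, - 38.57, - 10*sqrt(13),  sqrt ( 15 )/15,exp( - 1), sqrt ( 3) /3 , sqrt(6), sqrt(13), sqrt(19),27,57 ]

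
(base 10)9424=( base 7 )36322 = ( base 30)AE4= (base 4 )2103100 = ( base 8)22320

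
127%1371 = 127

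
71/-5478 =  - 71/5478 = - 0.01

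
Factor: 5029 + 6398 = 11427 = 3^1*13^1*293^1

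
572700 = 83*6900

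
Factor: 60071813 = 60071813^1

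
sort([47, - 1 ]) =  [ - 1, 47]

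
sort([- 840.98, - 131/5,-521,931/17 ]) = [ - 840.98, - 521,-131/5,931/17]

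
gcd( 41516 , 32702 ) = 2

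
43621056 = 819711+42801345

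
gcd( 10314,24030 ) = 54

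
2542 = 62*41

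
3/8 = 3/8 = 0.38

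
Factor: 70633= 23^1*37^1*83^1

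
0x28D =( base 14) 349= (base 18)205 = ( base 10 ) 653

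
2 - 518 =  - 516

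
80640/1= 80640  =  80640.00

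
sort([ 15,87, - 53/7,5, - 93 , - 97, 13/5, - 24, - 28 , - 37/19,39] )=[  -  97, - 93,-28 , - 24, - 53/7, - 37/19,  13/5,5, 15, 39, 87]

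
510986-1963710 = -1452724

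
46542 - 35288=11254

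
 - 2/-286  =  1/143 = 0.01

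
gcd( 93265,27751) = 1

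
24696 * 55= 1358280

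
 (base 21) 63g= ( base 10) 2725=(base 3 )10201221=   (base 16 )AA5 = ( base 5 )41400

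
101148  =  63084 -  - 38064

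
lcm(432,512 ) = 13824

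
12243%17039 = 12243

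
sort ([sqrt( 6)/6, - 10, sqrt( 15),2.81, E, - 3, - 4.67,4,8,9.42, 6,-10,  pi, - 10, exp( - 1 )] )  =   [ - 10, - 10, - 10, - 4.67, - 3,exp( - 1),sqrt ( 6)/6,E,2.81, pi, sqrt( 15), 4 , 6,8, 9.42]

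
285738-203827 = 81911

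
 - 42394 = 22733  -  65127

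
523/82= 523/82 = 6.38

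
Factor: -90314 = -2^1 * 7^1*6451^1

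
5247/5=5247/5 = 1049.40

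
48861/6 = 16287/2  =  8143.50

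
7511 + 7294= 14805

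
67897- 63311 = 4586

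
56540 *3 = 169620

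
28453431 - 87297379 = -58843948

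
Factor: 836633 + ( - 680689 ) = 2^3*101^1*193^1 = 155944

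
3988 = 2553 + 1435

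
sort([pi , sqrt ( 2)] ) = [sqrt(2),pi] 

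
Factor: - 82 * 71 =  - 5822 = - 2^1*41^1 *71^1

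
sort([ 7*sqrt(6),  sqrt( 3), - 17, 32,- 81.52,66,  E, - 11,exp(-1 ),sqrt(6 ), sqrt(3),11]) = [ - 81.52, - 17, - 11, exp(  -  1 ),sqrt ( 3 ),sqrt(3 ),sqrt( 6 ),E, 11,7*sqrt ( 6) , 32,66 ]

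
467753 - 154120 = 313633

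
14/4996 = 7/2498 = 0.00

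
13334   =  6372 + 6962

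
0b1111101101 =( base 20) 2a5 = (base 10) 1005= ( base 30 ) 13F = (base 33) UF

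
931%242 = 205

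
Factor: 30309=3^1*10103^1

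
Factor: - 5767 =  - 73^1*79^1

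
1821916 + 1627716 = 3449632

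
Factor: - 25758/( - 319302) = 3^ ( - 2 )*53^1 *73^(- 1 )= 53/657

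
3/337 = 3/337 = 0.01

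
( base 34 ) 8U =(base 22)dg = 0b100101110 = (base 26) bg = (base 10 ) 302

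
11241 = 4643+6598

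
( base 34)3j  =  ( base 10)121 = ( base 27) 4D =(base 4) 1321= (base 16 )79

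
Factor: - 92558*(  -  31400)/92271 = 2^4*3^( - 1 )* 5^2*157^1*30757^( - 1)*46279^1=2906321200/92271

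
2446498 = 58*42181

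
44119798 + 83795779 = 127915577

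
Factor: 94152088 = 2^3*11769011^1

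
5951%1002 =941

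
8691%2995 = 2701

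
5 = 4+1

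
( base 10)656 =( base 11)547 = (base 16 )290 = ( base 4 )22100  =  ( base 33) jt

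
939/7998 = 313/2666 = 0.12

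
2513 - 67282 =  -64769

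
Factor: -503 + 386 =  - 3^2*13^1  =  - 117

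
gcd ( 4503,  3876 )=57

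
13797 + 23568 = 37365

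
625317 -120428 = 504889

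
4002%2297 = 1705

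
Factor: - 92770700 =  - 2^2*5^2*11^3*17^1*41^1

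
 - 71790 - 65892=  -  137682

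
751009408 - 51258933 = 699750475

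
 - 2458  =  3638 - 6096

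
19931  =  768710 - 748779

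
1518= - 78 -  - 1596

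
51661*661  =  34147921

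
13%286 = 13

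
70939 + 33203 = 104142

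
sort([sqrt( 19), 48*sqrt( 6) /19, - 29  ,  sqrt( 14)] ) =[ - 29, sqrt ( 14),sqrt ( 19),48*sqrt( 6)/19 ] 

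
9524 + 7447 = 16971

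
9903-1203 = 8700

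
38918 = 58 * 671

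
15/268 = 15/268 = 0.06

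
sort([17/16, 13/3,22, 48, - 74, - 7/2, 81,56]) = [ - 74, - 7/2,  17/16,  13/3, 22, 48 , 56,81]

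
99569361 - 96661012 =2908349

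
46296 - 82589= - 36293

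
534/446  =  1 + 44/223= 1.20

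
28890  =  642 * 45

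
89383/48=89383/48 = 1862.15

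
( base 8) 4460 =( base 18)74C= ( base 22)4ik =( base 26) 3CC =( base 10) 2352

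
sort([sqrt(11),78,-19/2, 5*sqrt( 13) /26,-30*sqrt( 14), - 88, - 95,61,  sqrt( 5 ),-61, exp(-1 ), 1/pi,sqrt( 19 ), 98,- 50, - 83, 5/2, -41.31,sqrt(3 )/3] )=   [ - 30 * sqrt( 14), - 95, - 88,-83, - 61, -50, - 41.31,- 19/2,1/pi, exp( - 1 ) , sqrt ( 3) /3,5*sqrt ( 13 ) /26,sqrt(5), 5/2,sqrt( 11),sqrt( 19 ), 61, 78,98]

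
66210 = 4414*15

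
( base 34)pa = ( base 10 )860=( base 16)35c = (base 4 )31130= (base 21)1JK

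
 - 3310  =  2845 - 6155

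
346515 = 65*5331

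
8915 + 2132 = 11047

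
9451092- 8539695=911397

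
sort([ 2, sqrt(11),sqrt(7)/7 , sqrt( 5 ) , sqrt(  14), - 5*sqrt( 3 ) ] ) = [-5 * sqrt(3 ),sqrt(7 ) /7, 2, sqrt(5),sqrt( 11) , sqrt (14) ] 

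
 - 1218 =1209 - 2427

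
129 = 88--41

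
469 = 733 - 264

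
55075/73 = 55075/73 =754.45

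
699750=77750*9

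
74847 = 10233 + 64614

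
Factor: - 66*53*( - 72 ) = 2^4*3^3*11^1*  53^1 =251856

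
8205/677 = 8205/677 = 12.12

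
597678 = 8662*69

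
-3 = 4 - 7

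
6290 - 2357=3933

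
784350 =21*37350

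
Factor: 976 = 2^4*61^1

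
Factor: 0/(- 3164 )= 0^1= 0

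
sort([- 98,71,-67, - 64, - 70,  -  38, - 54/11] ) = [ - 98, - 70, - 67, - 64, - 38, - 54/11,71]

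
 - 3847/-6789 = 3847/6789 = 0.57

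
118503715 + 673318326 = 791822041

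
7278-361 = 6917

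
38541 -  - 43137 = 81678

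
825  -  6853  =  - 6028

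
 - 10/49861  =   - 10/49861 = - 0.00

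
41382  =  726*57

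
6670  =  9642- 2972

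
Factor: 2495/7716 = 2^( - 2 )*3^( - 1 )*5^1*499^1*643^( - 1) 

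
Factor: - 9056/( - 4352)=2^( - 3)*17^( - 1 )*283^1= 283/136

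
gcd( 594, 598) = 2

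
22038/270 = 81 + 28/45= 81.62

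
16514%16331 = 183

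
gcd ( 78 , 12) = 6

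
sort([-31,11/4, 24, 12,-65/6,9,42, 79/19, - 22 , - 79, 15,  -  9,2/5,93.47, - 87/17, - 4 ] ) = [ - 79,-31, - 22,  -  65/6,-9, - 87/17, - 4,2/5, 11/4,79/19,9, 12, 15, 24,42, 93.47]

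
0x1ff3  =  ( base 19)13c9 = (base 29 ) 9L1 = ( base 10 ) 8179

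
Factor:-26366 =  - 2^1*13183^1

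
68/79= 68/79 = 0.86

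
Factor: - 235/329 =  - 5/7 = -  5^1*7^( - 1 ) 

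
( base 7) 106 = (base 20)2f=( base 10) 55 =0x37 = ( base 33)1m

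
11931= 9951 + 1980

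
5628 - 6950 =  - 1322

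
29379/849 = 9793/283 = 34.60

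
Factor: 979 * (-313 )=-306427 = - 11^1*89^1*313^1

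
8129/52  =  8129/52=156.33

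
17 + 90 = 107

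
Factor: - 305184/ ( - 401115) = 2^5 * 5^(  -  1 )*11^( - 1 )* 13^ (  -  1)*17^1 = 544/715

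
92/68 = 1 + 6/17 = 1.35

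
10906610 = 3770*2893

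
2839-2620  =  219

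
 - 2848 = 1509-4357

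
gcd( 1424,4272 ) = 1424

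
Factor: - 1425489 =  - 3^1*13^1*36551^1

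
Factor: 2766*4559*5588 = 70465764072 = 2^3*3^1*11^1 * 47^1*97^1*127^1*461^1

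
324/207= 36/23 = 1.57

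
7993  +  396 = 8389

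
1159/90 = 12+ 79/90 = 12.88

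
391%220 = 171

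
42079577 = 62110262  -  20030685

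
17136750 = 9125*1878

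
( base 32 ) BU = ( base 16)17e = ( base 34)B8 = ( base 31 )CA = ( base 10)382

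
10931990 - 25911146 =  - 14979156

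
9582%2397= 2391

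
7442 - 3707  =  3735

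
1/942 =1/942 = 0.00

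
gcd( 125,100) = 25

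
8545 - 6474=2071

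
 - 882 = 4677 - 5559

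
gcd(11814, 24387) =33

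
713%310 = 93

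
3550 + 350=3900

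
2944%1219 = 506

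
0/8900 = 0 = 0.00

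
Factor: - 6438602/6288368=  - 2^( - 3) * 17^( - 1 ) * 61^( -1)*379^( - 1) * 3219301^1  =  - 3219301/3144184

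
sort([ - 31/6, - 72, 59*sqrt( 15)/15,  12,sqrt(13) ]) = [ - 72, - 31/6,sqrt( 13),12,59*sqrt( 15 )/15 ]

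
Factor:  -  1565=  - 5^1* 313^1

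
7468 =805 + 6663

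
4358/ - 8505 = - 1 + 4147/8505 = - 0.51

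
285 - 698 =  -413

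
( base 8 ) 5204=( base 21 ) 624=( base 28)3C4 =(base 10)2692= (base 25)47H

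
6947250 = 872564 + 6074686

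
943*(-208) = -196144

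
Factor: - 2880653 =-73^1*39461^1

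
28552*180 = 5139360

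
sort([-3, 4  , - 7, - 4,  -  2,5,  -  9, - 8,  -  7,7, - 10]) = [-10, - 9,-8, - 7, - 7 , - 4,-3, - 2,4 , 5,7 ] 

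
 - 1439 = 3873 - 5312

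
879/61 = 879/61 = 14.41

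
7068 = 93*76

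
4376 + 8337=12713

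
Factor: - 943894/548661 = - 2^1*3^ ( - 1 )*7^1*67421^1*182887^(  -  1)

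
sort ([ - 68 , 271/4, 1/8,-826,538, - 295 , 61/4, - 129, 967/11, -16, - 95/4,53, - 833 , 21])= [ - 833,  -  826, - 295, - 129, - 68,-95/4, - 16, 1/8,61/4, 21,53,  271/4, 967/11, 538]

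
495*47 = 23265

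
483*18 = 8694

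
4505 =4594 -89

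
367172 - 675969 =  - 308797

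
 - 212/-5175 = 212/5175 = 0.04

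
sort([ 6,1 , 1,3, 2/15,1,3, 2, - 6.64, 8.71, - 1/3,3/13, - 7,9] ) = [-7, - 6.64, - 1/3, 2/15,3/13,1,1,1,2, 3,3,6,8.71  ,  9]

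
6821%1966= 923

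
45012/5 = 45012/5 = 9002.40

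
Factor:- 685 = - 5^1*137^1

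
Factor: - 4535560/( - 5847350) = 2^2*5^( - 1 ) * 83^( - 1)*149^1*761^1*1409^(-1) = 453556/584735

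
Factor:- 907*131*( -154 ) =18297818 = 2^1 * 7^1* 11^1*131^1*907^1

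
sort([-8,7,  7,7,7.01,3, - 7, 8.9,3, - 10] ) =[ - 10, - 8, - 7,3,3, 7,7, 7,7.01,8.9]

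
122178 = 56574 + 65604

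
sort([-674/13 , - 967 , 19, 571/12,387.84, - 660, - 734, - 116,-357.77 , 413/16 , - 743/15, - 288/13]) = [ - 967, - 734,-660,-357.77,-116 , - 674/13,  -  743/15, - 288/13 , 19,413/16,571/12,387.84]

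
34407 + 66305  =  100712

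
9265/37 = 9265/37 = 250.41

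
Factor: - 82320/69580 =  - 2^2  *  3^1*7^1*71^(- 1) = - 84/71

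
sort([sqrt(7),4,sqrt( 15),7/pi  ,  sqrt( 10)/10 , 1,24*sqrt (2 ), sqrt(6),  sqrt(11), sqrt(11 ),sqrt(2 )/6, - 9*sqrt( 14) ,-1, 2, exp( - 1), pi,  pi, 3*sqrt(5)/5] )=[ - 9 * sqrt (14), - 1, sqrt(2)/6, sqrt (10) /10,exp(-1 ),1, 3*sqrt(5 ) /5, 2 , 7/pi, sqrt(6)  ,  sqrt( 7),pi,pi,sqrt (11 ), sqrt( 11) , sqrt(15 ), 4,24*sqrt (2 )]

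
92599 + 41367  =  133966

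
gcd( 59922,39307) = 1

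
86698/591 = 86698/591 = 146.70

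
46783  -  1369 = 45414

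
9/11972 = 9/11972 = 0.00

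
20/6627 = 20/6627 = 0.00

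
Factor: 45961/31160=2^( - 3)*5^ ( - 1 )*59^1 = 59/40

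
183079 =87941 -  - 95138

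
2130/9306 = 355/1551 = 0.23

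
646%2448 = 646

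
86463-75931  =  10532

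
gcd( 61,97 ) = 1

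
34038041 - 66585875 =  - 32547834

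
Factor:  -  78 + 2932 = 2^1* 1427^1 =2854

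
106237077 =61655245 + 44581832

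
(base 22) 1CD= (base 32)NP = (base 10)761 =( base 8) 1371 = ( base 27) 115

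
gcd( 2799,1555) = 311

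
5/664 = 5/664 = 0.01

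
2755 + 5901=8656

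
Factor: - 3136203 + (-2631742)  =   - 5767945 = - 5^1*1153589^1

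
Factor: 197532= 2^2*3^3*  31^1*59^1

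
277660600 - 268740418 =8920182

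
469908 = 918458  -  448550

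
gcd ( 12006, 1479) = 87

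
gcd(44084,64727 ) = 1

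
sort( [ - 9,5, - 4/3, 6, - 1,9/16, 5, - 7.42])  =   [ - 9, - 7.42, - 4/3, - 1, 9/16, 5,5, 6] 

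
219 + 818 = 1037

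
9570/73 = 9570/73 = 131.10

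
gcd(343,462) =7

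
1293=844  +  449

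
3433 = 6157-2724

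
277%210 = 67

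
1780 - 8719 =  -6939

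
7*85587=599109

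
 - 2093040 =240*( - 8721) 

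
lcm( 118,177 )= 354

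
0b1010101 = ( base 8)125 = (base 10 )85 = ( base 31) 2N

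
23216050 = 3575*6494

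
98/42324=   49/21162  =  0.00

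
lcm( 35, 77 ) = 385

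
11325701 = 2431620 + 8894081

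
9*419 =3771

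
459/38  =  459/38 =12.08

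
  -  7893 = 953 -8846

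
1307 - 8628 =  - 7321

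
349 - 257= 92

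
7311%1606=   887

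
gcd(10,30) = 10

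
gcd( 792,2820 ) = 12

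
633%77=17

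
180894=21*8614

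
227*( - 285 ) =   -  64695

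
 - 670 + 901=231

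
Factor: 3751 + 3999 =7750 = 2^1 *5^3 *31^1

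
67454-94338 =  - 26884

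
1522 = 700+822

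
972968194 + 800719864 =1773688058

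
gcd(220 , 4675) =55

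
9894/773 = 12 + 618/773 = 12.80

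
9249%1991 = 1285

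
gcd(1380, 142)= 2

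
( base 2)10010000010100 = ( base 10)9236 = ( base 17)1eg5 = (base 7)35633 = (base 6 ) 110432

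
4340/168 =155/6 = 25.83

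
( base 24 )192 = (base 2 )1100011010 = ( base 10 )794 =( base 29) RB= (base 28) 10a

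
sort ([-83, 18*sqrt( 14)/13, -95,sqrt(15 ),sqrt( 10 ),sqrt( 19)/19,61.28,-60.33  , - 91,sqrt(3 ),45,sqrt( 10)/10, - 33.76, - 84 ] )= [ - 95,-91,-84,-83,-60.33, - 33.76, sqrt( 19) /19, sqrt (10 )/10,sqrt( 3 ), sqrt (10), sqrt(15 ) , 18*sqrt( 14)/13, 45,61.28 ]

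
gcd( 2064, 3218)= 2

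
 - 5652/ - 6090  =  942/1015 = 0.93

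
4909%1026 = 805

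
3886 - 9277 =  - 5391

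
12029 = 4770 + 7259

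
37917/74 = 37917/74  =  512.39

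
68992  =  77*896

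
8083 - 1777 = 6306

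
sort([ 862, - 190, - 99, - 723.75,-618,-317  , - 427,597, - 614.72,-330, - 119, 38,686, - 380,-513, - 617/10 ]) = [ - 723.75, - 618, - 614.72, - 513,-427,-380,  -  330, - 317, - 190, - 119,-99, - 617/10,38,  597,686,862] 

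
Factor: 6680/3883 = 2^3*5^1 *11^(-1)*167^1*353^( - 1)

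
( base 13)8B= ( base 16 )73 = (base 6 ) 311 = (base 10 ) 115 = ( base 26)4b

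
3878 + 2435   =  6313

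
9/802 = 9/802  =  0.01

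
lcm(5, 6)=30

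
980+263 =1243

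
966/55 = 17 + 31/55  =  17.56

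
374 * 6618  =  2475132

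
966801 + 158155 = 1124956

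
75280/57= 75280/57 = 1320.70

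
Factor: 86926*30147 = 2620558122 = 2^1*3^1*7^2*13^1*773^1*887^1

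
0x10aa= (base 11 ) 3229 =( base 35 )3gv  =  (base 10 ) 4266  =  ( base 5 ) 114031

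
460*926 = 425960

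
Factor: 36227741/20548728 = 2^(  -  3 )*  3^(  -  4)*11^1*19^( - 1)*47^1 * 79^1*887^1 *1669^ (-1) 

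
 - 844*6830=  - 5764520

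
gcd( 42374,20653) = 1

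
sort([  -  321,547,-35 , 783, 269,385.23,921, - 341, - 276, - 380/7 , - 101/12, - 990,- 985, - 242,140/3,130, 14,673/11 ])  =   [ - 990, - 985,-341, - 321,-276,-242,  -  380/7, - 35 , - 101/12 , 14,140/3,  673/11,130,269,385.23,547,  783 , 921] 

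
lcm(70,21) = 210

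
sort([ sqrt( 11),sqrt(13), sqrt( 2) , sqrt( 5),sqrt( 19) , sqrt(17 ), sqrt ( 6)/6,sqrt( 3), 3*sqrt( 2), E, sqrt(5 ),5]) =[sqrt( 6 ) /6,sqrt( 2), sqrt( 3),  sqrt(5), sqrt( 5 ), E,sqrt( 11),  sqrt( 13), sqrt( 17),  3*sqrt(2), sqrt( 19) , 5]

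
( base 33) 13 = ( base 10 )36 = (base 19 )1h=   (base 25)1b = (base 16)24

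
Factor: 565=5^1*113^1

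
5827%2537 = 753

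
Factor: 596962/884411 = 2^1*11^( - 1)*37^(  -  1)*41^( - 1) * 53^(  -  1)*59^1*5059^1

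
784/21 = 112/3 = 37.33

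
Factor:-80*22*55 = -96800 =-2^5*5^2*11^2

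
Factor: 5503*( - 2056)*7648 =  - 86530756864= - 2^8*239^1*257^1*5503^1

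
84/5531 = 84/5531 = 0.02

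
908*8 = 7264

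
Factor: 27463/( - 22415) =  - 5^(-1 )*29^1*947^1* 4483^( - 1) 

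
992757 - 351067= 641690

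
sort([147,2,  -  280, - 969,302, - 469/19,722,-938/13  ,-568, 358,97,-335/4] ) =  [  -  969, - 568 ,  -  280,-335/4, - 938/13, - 469/19, 2, 97, 147,302,358, 722]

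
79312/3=79312/3 = 26437.33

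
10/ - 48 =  - 5/24 = - 0.21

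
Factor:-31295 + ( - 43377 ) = -2^4*13^1* 359^1 = - 74672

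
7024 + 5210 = 12234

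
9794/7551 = 9794/7551 =1.30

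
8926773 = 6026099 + 2900674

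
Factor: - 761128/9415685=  - 2^3 * 5^(  -  1 )*89^1*199^(-1)*1069^1 * 9463^(-1) 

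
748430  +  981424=1729854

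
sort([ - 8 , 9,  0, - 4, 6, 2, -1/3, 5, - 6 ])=[  -  8, - 6, - 4, - 1/3,0,2,  5,  6, 9]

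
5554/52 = 106 +21/26 = 106.81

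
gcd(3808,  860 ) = 4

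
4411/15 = 4411/15 =294.07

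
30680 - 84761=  - 54081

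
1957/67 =29+14/67=29.21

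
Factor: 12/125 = 2^2*3^1*5^( - 3 )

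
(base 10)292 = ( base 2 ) 100100100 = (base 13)196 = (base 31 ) 9d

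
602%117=17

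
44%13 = 5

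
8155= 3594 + 4561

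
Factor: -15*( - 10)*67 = 10050 = 2^1 *3^1*5^2*67^1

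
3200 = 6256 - 3056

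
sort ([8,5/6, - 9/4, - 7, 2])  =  [ - 7, - 9/4,5/6 , 2,8 ] 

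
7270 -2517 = 4753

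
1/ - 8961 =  - 1/8961 = - 0.00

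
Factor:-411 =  - 3^1*137^1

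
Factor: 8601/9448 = 2^( - 3)*3^1*47^1*61^1 * 1181^(- 1 )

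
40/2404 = 10/601 = 0.02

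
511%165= 16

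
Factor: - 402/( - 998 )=3^1 * 67^1*499^( - 1) = 201/499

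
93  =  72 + 21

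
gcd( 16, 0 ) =16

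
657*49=32193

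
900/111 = 8 + 4/37 = 8.11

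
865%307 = 251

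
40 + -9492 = - 9452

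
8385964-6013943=2372021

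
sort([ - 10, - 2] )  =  [ - 10, - 2]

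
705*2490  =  1755450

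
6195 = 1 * 6195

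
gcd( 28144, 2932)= 4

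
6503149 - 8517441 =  - 2014292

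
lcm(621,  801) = 55269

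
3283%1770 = 1513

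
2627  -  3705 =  - 1078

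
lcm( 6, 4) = 12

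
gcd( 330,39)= 3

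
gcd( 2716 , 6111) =679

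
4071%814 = 1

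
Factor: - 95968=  - 2^5*2999^1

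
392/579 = 392/579 = 0.68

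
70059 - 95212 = - 25153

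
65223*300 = 19566900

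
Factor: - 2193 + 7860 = 3^1 * 1889^1 = 5667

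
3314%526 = 158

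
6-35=-29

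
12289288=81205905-68916617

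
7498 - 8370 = -872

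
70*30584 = 2140880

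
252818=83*3046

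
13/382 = 13/382 = 0.03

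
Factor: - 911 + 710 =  - 3^1*67^1 = - 201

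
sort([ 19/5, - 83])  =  [-83,  19/5 ] 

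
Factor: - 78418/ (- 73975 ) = 2^1*5^ ( - 2)* 11^(- 1)*269^ ( - 1)*39209^1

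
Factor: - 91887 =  - 3^1 * 109^1*281^1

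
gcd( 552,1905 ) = 3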